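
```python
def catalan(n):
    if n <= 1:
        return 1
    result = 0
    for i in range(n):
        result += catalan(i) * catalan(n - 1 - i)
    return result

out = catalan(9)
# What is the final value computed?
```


catalan(9)
= sum of catalan(i) * catalan(9-1-i) for i in 0..8
First compute sub-values bottom-up:
  catalan(0) = 1, catalan(1) = 1
  catalan(2) = 1*1 + 1*1 = 2
  catalan(3) = 1*2 + 1*1 + 2*1 = 5
  catalan(4) = 1*5 + 1*2 + 2*1 + 5*1 = 14
  catalan(5) = 1*14 + 1*5 + 2*2 + 5*1 + 14*1 = 42
  catalan(6) = 1*42 + 1*14 + 2*5 + 5*2 + 14*1 + 42*1 = 132
  catalan(7) = 1*132 + 1*42 + 2*14 + 5*5 + 14*2 + 42*1 + 132*1 = 429
  catalan(8) = 1*429 + 1*132 + 2*42 + 5*14 + 14*5 + 42*2 + 132*1 + 429*1 = 1430
Now catalan(9):
  catalan(0)*catalan(8) = 1*1430 = 1430
  catalan(1)*catalan(7) = 1*429 = 429
  catalan(2)*catalan(6) = 2*132 = 264
  catalan(3)*catalan(5) = 5*42 = 210
  catalan(4)*catalan(4) = 14*14 = 196
  catalan(5)*catalan(3) = 42*5 = 210
  catalan(6)*catalan(2) = 132*2 = 264
  catalan(7)*catalan(1) = 429*1 = 429
  catalan(8)*catalan(0) = 1430*1 = 1430
= 1430 + 429 + 264 + 210 + 196 + 210 + 264 + 429 + 1430
= 4862


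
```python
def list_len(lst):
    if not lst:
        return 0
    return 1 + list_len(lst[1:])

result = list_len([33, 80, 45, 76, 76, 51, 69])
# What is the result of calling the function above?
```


list_len([33, 80, 45, 76, 76, 51, 69])
= 1 + list_len([80, 45, 76, 76, 51, 69])
= 1 + 1 + list_len([45, 76, 76, 51, 69])
= 1 + 1 + 1 + list_len([76, 76, 51, 69])
= 1 + 1 + 1 + 1 + list_len([76, 51, 69])
= 1 + 1 + 1 + 1 + 1 + list_len([51, 69])
= 1 + 1 + 1 + 1 + 1 + 1 + list_len([69])
= 1 + 1 + 1 + 1 + 1 + 1 + 1 + list_len([])
= 1 + 1 + 1 + 1 + 1 + 1 + 1 + 0
= 7


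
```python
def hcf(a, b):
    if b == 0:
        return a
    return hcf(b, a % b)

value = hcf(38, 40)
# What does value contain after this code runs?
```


hcf(38, 40)
= hcf(40, 38 % 40) = hcf(40, 38)
= hcf(38, 40 % 38) = hcf(38, 2)
= hcf(2, 38 % 2) = hcf(2, 0)
b == 0, return a = 2


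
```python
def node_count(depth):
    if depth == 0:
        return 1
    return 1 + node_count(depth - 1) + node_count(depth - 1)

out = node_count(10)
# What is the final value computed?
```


node_count(10)
= 1 + node_count(9) + node_count(9)
= 1 + 2 * node_count(9)
node_count(k) = 2^(k+1) - 1
node_count(0) = 1
node_count(1) = 3
node_count(2) = 7
node_count(3) = 15
node_count(4) = 31
node_count(10) = 2^11 - 1 = 2047


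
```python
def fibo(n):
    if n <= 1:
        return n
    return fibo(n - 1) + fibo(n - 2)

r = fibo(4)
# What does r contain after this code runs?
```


fibo(4)
= fibo(3) + fibo(2)
= (fibo(2) + fibo(1)) + fibo(2)
Computing bottom-up: fibo(0)=0, fibo(1)=1, fibo(2)=1, fibo(3)=2, fibo(4)=3
= 3


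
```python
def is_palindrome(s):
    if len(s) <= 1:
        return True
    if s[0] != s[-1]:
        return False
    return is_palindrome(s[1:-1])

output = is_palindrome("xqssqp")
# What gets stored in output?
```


is_palindrome("xqssqp")
"xqssqp": s[0]='x' != s[-1]='p' -> False
= False


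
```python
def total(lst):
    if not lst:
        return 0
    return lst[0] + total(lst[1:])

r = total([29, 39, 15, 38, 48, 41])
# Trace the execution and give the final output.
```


total([29, 39, 15, 38, 48, 41])
= 29 + total([39, 15, 38, 48, 41])
= 29 + 39 + total([15, 38, 48, 41])
= 29 + 39 + 15 + total([38, 48, 41])
= 29 + 39 + 15 + 38 + total([48, 41])
= 29 + 39 + 15 + 38 + 48 + total([41])
= 29 + 39 + 15 + 38 + 48 + 41 + total([])
= 29 + 39 + 15 + 38 + 48 + 41 + 0
= 210


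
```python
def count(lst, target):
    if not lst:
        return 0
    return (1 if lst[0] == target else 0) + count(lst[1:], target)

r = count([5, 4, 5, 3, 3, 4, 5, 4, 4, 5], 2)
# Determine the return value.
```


count([5, 4, 5, 3, 3, 4, 5, 4, 4, 5], 2)
lst[0]=5 != 2: 0 + count([4, 5, 3, 3, 4, 5, 4, 4, 5], 2)
lst[0]=4 != 2: 0 + count([5, 3, 3, 4, 5, 4, 4, 5], 2)
lst[0]=5 != 2: 0 + count([3, 3, 4, 5, 4, 4, 5], 2)
lst[0]=3 != 2: 0 + count([3, 4, 5, 4, 4, 5], 2)
lst[0]=3 != 2: 0 + count([4, 5, 4, 4, 5], 2)
lst[0]=4 != 2: 0 + count([5, 4, 4, 5], 2)
lst[0]=5 != 2: 0 + count([4, 4, 5], 2)
lst[0]=4 != 2: 0 + count([4, 5], 2)
lst[0]=4 != 2: 0 + count([5], 2)
lst[0]=5 != 2: 0 + count([], 2)
= 0


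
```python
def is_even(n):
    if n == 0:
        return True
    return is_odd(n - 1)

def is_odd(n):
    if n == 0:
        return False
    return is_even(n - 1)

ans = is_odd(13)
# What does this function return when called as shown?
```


is_odd(13)
= is_even(12)
= is_odd(11)
= is_even(10)
= is_odd(9)
= is_even(8)
= is_odd(7)
= is_even(6)
= is_odd(5)
= is_even(4)
= is_odd(3)
= is_even(2)
= is_odd(1)
= is_even(0)
n == 0: return True
= True


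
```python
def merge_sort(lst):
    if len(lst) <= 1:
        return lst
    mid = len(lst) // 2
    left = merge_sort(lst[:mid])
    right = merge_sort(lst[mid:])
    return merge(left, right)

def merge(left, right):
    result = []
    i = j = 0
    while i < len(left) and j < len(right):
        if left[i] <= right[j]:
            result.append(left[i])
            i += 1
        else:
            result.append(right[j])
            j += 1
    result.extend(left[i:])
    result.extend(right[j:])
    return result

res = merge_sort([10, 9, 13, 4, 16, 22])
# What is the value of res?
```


merge_sort([10, 9, 13, 4, 16, 22])
Split into [10, 9, 13] and [4, 16, 22]
Left sorted: [9, 10, 13]
Right sorted: [4, 16, 22]
Merge [9, 10, 13] and [4, 16, 22]
= [4, 9, 10, 13, 16, 22]


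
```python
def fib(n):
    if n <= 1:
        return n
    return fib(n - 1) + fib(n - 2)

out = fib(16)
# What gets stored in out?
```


fib(16)
= fib(15) + fib(14)
= (fib(14) + fib(13)) + fib(14)
Computing bottom-up: fib(0)=0, fib(1)=1, fib(2)=1, fib(3)=2, fib(4)=3, fib(5)=5, fib(6)=8, fib(7)=13, fib(8)=21, fib(9)=34, fib(10)=55, fib(11)=89, fib(12)=144, fib(13)=233, fib(14)=377, fib(15)=610, fib(16)=987
= 987


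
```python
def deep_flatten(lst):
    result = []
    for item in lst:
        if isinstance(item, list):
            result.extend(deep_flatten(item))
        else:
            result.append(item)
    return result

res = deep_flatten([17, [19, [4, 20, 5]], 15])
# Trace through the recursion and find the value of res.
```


deep_flatten([17, [19, [4, 20, 5]], 15])
Processing each element:
  17 is not a list -> append 17
  [19, [4, 20, 5]] is a list -> deep_flatten recursively -> [19, 4, 20, 5]
  15 is not a list -> append 15
= [17, 19, 4, 20, 5, 15]


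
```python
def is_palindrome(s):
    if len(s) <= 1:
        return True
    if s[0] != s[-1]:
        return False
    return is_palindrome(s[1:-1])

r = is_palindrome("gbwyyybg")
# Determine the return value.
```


is_palindrome("gbwyyybg")
"gbwyyybg": s[0]='g' == s[-1]='g' -> is_palindrome("bwyyyb")
"bwyyyb": s[0]='b' == s[-1]='b' -> is_palindrome("wyyy")
"wyyy": s[0]='w' != s[-1]='y' -> False
= False


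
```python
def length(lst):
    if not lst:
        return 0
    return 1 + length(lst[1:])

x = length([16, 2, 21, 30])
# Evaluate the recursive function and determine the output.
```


length([16, 2, 21, 30])
= 1 + length([2, 21, 30])
= 1 + 1 + length([21, 30])
= 1 + 1 + 1 + length([30])
= 1 + 1 + 1 + 1 + length([])
= 1 + 1 + 1 + 1 + 0
= 4


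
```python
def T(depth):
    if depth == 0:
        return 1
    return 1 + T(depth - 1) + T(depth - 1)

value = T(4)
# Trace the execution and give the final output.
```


T(4)
= 1 + T(3) + T(3)
= 1 + 2 * T(3)
T(k) = 2^(k+1) - 1
T(0) = 1
T(1) = 3
T(2) = 7
T(3) = 15
T(4) = 31
T(4) = 2^5 - 1 = 31


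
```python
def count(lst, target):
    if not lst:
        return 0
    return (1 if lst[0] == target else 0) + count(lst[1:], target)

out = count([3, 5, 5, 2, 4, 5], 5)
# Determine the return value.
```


count([3, 5, 5, 2, 4, 5], 5)
lst[0]=3 != 5: 0 + count([5, 5, 2, 4, 5], 5)
lst[0]=5 == 5: 1 + count([5, 2, 4, 5], 5)
lst[0]=5 == 5: 1 + count([2, 4, 5], 5)
lst[0]=2 != 5: 0 + count([4, 5], 5)
lst[0]=4 != 5: 0 + count([5], 5)
lst[0]=5 == 5: 1 + count([], 5)
= 3


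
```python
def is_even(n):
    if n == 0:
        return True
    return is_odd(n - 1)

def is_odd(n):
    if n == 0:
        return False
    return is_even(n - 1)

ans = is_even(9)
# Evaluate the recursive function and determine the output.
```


is_even(9)
= is_odd(8)
= is_even(7)
= is_odd(6)
= is_even(5)
= is_odd(4)
= is_even(3)
= is_odd(2)
= is_even(1)
= is_odd(0)
n == 0: return False
= False


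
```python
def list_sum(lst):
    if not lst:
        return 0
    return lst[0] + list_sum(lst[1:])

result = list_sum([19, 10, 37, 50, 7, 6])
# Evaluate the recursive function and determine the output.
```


list_sum([19, 10, 37, 50, 7, 6])
= 19 + list_sum([10, 37, 50, 7, 6])
= 19 + 10 + list_sum([37, 50, 7, 6])
= 19 + 10 + 37 + list_sum([50, 7, 6])
= 19 + 10 + 37 + 50 + list_sum([7, 6])
= 19 + 10 + 37 + 50 + 7 + list_sum([6])
= 19 + 10 + 37 + 50 + 7 + 6 + list_sum([])
= 19 + 10 + 37 + 50 + 7 + 6 + 0
= 129


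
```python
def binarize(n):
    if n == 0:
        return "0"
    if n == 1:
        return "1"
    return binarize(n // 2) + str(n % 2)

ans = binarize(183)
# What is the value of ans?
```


binarize(183)
= binarize(91) + "1"
= binarize(45) + "1" + "1"
= binarize(22) + "1" + "1" + "1"
= binarize(11) + "0" + "1" + "1" + "1"
= binarize(5) + "1" + "0" + "1" + "1" + "1"
= binarize(2) + "1" + "1" + "0" + "1" + "1" + "1"
= binarize(1) + "0" + "1" + "1" + "0" + "1" + "1" + "1"
= "1" + "0" + "1" + "1" + "0" + "1" + "1" + "1"
= "10110111"


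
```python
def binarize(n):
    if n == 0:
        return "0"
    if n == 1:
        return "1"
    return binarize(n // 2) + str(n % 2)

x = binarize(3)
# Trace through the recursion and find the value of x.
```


binarize(3)
= binarize(1) + "1"
= "1" + "1"
= "11"


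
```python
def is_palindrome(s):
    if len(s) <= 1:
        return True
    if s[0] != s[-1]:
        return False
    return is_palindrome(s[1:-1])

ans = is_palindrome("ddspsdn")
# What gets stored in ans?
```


is_palindrome("ddspsdn")
"ddspsdn": s[0]='d' != s[-1]='n' -> False
= False


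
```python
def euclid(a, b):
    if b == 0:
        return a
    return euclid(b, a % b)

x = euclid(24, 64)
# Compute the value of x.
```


euclid(24, 64)
= euclid(64, 24 % 64) = euclid(64, 24)
= euclid(24, 64 % 24) = euclid(24, 16)
= euclid(16, 24 % 16) = euclid(16, 8)
= euclid(8, 16 % 8) = euclid(8, 0)
b == 0, return a = 8


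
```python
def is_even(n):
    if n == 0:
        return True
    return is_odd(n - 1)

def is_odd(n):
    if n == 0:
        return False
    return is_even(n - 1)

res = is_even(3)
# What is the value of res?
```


is_even(3)
= is_odd(2)
= is_even(1)
= is_odd(0)
n == 0: return False
= False


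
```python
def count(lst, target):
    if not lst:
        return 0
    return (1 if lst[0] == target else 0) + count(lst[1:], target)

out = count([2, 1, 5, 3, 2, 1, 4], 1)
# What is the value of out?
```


count([2, 1, 5, 3, 2, 1, 4], 1)
lst[0]=2 != 1: 0 + count([1, 5, 3, 2, 1, 4], 1)
lst[0]=1 == 1: 1 + count([5, 3, 2, 1, 4], 1)
lst[0]=5 != 1: 0 + count([3, 2, 1, 4], 1)
lst[0]=3 != 1: 0 + count([2, 1, 4], 1)
lst[0]=2 != 1: 0 + count([1, 4], 1)
lst[0]=1 == 1: 1 + count([4], 1)
lst[0]=4 != 1: 0 + count([], 1)
= 2


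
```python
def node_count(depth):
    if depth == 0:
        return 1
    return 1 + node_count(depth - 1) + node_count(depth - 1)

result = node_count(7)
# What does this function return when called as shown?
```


node_count(7)
= 1 + node_count(6) + node_count(6)
= 1 + 2 * node_count(6)
node_count(k) = 2^(k+1) - 1
node_count(0) = 1
node_count(1) = 3
node_count(2) = 7
node_count(3) = 15
node_count(4) = 31
node_count(7) = 2^8 - 1 = 255


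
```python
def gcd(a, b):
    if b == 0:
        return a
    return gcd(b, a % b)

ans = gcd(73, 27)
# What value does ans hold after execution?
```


gcd(73, 27)
= gcd(27, 73 % 27) = gcd(27, 19)
= gcd(19, 27 % 19) = gcd(19, 8)
= gcd(8, 19 % 8) = gcd(8, 3)
= gcd(3, 8 % 3) = gcd(3, 2)
= gcd(2, 3 % 2) = gcd(2, 1)
= gcd(1, 2 % 1) = gcd(1, 0)
b == 0, return a = 1


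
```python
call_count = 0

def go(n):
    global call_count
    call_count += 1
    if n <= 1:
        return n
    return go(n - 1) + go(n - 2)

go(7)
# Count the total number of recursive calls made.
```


go(7) calls go(6) and go(5); each non-base call branches into two more.
Let C(k) = total number of calls made by go(k), including the call to go(k) itself.
Base cases: C(0) = 1, C(1) = 1
Recurrence: C(k) = 1 + C(k-1) + C(k-2)
  C(2) = 1 + C(1) + C(0) = 1 + 1 + 1 = 3
  C(3) = 1 + C(2) + C(1) = 1 + 3 + 1 = 5
  C(4) = 1 + C(3) + C(2) = 1 + 5 + 3 = 9
  C(5) = 1 + C(4) + C(3) = 1 + 9 + 5 = 15
  C(6) = 1 + C(5) + C(4) = 1 + 15 + 9 = 25
  C(7) = 1 + C(6) + C(5) = 1 + 25 + 15 = 41
Total calls = C(7) = 41


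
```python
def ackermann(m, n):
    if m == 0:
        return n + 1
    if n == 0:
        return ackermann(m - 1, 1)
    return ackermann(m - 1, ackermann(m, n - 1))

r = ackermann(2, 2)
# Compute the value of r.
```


ackermann(2, 2)
= ackermann(1, ackermann(2, 1))
First compute ackermann(2, 1) = 5
= ackermann(1, 5)
= 7


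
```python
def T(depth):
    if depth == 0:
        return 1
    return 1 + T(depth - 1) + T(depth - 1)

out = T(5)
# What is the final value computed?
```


T(5)
= 1 + T(4) + T(4)
= 1 + 2 * T(4)
T(k) = 2^(k+1) - 1
T(0) = 1
T(1) = 3
T(2) = 7
T(3) = 15
T(4) = 31
T(5) = 2^6 - 1 = 63


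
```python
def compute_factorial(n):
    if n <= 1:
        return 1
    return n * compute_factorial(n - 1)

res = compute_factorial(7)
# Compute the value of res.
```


compute_factorial(7)
= 7 * compute_factorial(6)
= 7 * 6 * compute_factorial(5)
= 7 * 6 * 5 * compute_factorial(4)
= 7 * 6 * 5 * 4 * compute_factorial(3)
= 7 * 6 * 5 * 4 * 3 * compute_factorial(2)
= 7 * 6 * 5 * 4 * 3 * 2 * compute_factorial(1)
= 7 * 6 * 5 * 4 * 3 * 2 * 1
= 5040


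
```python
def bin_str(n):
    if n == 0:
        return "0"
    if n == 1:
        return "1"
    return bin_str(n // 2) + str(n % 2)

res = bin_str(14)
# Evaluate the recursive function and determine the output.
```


bin_str(14)
= bin_str(7) + "0"
= bin_str(3) + "1" + "0"
= bin_str(1) + "1" + "1" + "0"
= "1" + "1" + "1" + "0"
= "1110"


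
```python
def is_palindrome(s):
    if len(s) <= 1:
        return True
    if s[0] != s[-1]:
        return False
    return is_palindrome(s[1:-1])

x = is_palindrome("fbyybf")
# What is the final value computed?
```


is_palindrome("fbyybf")
"fbyybf": s[0]='f' == s[-1]='f' -> is_palindrome("byyb")
"byyb": s[0]='b' == s[-1]='b' -> is_palindrome("yy")
"yy": s[0]='y' == s[-1]='y' -> is_palindrome("")
"": len <= 1 -> True
= True


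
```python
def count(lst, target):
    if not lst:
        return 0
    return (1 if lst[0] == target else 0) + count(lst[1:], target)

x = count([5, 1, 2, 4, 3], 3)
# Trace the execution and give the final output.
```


count([5, 1, 2, 4, 3], 3)
lst[0]=5 != 3: 0 + count([1, 2, 4, 3], 3)
lst[0]=1 != 3: 0 + count([2, 4, 3], 3)
lst[0]=2 != 3: 0 + count([4, 3], 3)
lst[0]=4 != 3: 0 + count([3], 3)
lst[0]=3 == 3: 1 + count([], 3)
= 1


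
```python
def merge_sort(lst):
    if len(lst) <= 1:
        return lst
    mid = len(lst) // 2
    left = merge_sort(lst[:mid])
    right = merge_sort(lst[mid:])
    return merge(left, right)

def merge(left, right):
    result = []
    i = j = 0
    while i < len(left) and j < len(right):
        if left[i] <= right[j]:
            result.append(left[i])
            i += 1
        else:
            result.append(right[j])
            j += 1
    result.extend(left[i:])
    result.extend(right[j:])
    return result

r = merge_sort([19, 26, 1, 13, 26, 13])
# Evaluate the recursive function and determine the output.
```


merge_sort([19, 26, 1, 13, 26, 13])
Split into [19, 26, 1] and [13, 26, 13]
Left sorted: [1, 19, 26]
Right sorted: [13, 13, 26]
Merge [1, 19, 26] and [13, 13, 26]
= [1, 13, 13, 19, 26, 26]


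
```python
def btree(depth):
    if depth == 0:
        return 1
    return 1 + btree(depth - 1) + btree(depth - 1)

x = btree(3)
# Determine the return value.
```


btree(3)
= 1 + btree(2) + btree(2)
= 1 + 2 * btree(2)
btree(k) = 2^(k+1) - 1
btree(0) = 1
btree(1) = 3
btree(2) = 7
btree(3) = 15
btree(3) = 2^4 - 1 = 15


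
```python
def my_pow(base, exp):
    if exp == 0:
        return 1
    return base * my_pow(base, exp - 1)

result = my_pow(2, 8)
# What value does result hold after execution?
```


my_pow(2, 8)
= 2 * my_pow(2, 7)
= 2 * 2 * my_pow(2, 6)
= 2 * 2 * 2 * my_pow(2, 5)
= 2 * 2 * 2 * 2 * my_pow(2, 4)
= 2 * 2 * 2 * 2 * 2 * my_pow(2, 3)
= 2 * 2 * 2 * 2 * 2 * 2 * my_pow(2, 2)
= 2 * 2 * 2 * 2 * 2 * 2 * 2 * my_pow(2, 1)
= 2 * 2 * 2 * 2 * 2 * 2 * 2 * 2 * my_pow(2, 0)
= 2 * 2 * 2 * 2 * 2 * 2 * 2 * 2 * 1
= 256


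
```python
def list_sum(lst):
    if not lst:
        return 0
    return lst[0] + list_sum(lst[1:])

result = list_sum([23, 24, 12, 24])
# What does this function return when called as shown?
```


list_sum([23, 24, 12, 24])
= 23 + list_sum([24, 12, 24])
= 23 + 24 + list_sum([12, 24])
= 23 + 24 + 12 + list_sum([24])
= 23 + 24 + 12 + 24 + list_sum([])
= 23 + 24 + 12 + 24 + 0
= 83


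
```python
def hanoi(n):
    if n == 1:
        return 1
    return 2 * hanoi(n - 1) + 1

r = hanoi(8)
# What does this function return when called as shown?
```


hanoi(8)
= 2 * hanoi(7) + 1
= 2 * (2 * hanoi(6) + 1) + 1
= 2 * (2 * (2 * hanoi(5) + 1) + 1) + 1
= 2 * (2 * (2 * (2 * hanoi(4) + 1) + 1) + 1) + 1
= 2 * (2 * (2 * (2 * (2 * hanoi(3) + 1) + 1) + 1) + 1) + 1
= 2 * (2 * (2 * (2 * (2 * (2 * hanoi(2) + 1) + 1) + 1) + 1) + 1) + 1
= 2 * (2 * (2 * (2 * (2 * (2 * (2 * hanoi(1) + 1) + 1) + 1) + 1) + 1) + 1) + 1
Now compute bottom-up:
hanoi(1) = 1
hanoi(2) = 2 * 1 + 1 = 3
hanoi(3) = 2 * 3 + 1 = 7
hanoi(4) = 2 * 7 + 1 = 15
hanoi(5) = 2 * 15 + 1 = 31
hanoi(6) = 2 * 31 + 1 = 63
hanoi(7) = 2 * 63 + 1 = 127
hanoi(8) = 2 * 127 + 1 = 255
= 255


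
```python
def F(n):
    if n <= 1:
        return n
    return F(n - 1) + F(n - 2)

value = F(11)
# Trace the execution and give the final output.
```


F(11)
= F(10) + F(9)
= (F(9) + F(8)) + F(9)
Computing bottom-up: F(0)=0, F(1)=1, F(2)=1, F(3)=2, F(4)=3, F(5)=5, F(6)=8, F(7)=13, F(8)=21, F(9)=34, F(10)=55, F(11)=89
= 89


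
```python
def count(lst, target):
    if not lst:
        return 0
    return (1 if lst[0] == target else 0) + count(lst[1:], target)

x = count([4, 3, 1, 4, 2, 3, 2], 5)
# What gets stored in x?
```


count([4, 3, 1, 4, 2, 3, 2], 5)
lst[0]=4 != 5: 0 + count([3, 1, 4, 2, 3, 2], 5)
lst[0]=3 != 5: 0 + count([1, 4, 2, 3, 2], 5)
lst[0]=1 != 5: 0 + count([4, 2, 3, 2], 5)
lst[0]=4 != 5: 0 + count([2, 3, 2], 5)
lst[0]=2 != 5: 0 + count([3, 2], 5)
lst[0]=3 != 5: 0 + count([2], 5)
lst[0]=2 != 5: 0 + count([], 5)
= 0


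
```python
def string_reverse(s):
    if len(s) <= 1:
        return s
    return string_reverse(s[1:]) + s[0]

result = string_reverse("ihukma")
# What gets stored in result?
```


string_reverse("ihukma")
= string_reverse("hukma") + "i"
= string_reverse("ukma") + "h" + "i"
= string_reverse("kma") + "u" + "h" + "i"
= string_reverse("ma") + "k" + "u" + "h" + "i"
= string_reverse("a") + "m" + "k" + "u" + "h" + "i"
= "a" + "m" + "k" + "u" + "h" + "i"
= "amkuhi"


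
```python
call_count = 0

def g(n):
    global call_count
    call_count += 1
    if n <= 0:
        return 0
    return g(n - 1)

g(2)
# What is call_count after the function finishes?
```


g(2) calls g(1) calls ... calls g(0)
Total calls: 2 + 1 (for base case) = 3


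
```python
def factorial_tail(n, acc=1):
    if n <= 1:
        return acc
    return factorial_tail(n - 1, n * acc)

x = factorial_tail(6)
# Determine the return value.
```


factorial_tail(6, 1)
= factorial_tail(5, 6 * 1) = factorial_tail(5, 6)
= factorial_tail(4, 5 * 6) = factorial_tail(4, 30)
= factorial_tail(3, 4 * 30) = factorial_tail(3, 120)
= factorial_tail(2, 3 * 120) = factorial_tail(2, 360)
= factorial_tail(1, 2 * 360) = factorial_tail(1, 720)
n <= 1, return acc = 720


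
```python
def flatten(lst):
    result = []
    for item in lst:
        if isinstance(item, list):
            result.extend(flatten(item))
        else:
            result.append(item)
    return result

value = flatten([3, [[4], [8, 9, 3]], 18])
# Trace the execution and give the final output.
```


flatten([3, [[4], [8, 9, 3]], 18])
Processing each element:
  3 is not a list -> append 3
  [[4], [8, 9, 3]] is a list -> flatten recursively -> [4, 8, 9, 3]
  18 is not a list -> append 18
= [3, 4, 8, 9, 3, 18]


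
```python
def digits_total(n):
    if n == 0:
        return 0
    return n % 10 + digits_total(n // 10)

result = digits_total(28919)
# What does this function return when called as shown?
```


digits_total(28919)
= 9 + digits_total(2891)
= 9 + 1 + digits_total(289)
= 9 + 1 + 9 + digits_total(28)
= 9 + 1 + 9 + 8 + digits_total(2)
= 9 + 1 + 9 + 8 + 2 + digits_total(0)
= 9 + 1 + 9 + 8 + 2 + 0
= 29


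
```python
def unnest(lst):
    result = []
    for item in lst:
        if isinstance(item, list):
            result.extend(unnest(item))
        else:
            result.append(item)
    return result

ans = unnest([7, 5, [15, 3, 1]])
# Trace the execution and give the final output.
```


unnest([7, 5, [15, 3, 1]])
Processing each element:
  7 is not a list -> append 7
  5 is not a list -> append 5
  [15, 3, 1] is a list -> unnest recursively -> [15, 3, 1]
= [7, 5, 15, 3, 1]


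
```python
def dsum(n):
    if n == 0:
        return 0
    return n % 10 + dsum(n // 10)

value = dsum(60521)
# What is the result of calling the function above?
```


dsum(60521)
= 1 + dsum(6052)
= 1 + 2 + dsum(605)
= 1 + 2 + 5 + dsum(60)
= 1 + 2 + 5 + 0 + dsum(6)
= 1 + 2 + 5 + 0 + 6 + dsum(0)
= 1 + 2 + 5 + 0 + 6 + 0
= 14


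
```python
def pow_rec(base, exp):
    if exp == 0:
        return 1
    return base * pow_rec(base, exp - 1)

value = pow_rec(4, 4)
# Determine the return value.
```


pow_rec(4, 4)
= 4 * pow_rec(4, 3)
= 4 * 4 * pow_rec(4, 2)
= 4 * 4 * 4 * pow_rec(4, 1)
= 4 * 4 * 4 * 4 * pow_rec(4, 0)
= 4 * 4 * 4 * 4 * 1
= 256


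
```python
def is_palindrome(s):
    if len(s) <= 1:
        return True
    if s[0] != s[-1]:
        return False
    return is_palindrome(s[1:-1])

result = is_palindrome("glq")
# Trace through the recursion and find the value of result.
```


is_palindrome("glq")
"glq": s[0]='g' != s[-1]='q' -> False
= False


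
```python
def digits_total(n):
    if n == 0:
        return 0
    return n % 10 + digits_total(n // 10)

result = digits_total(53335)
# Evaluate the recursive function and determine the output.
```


digits_total(53335)
= 5 + digits_total(5333)
= 5 + 3 + digits_total(533)
= 5 + 3 + 3 + digits_total(53)
= 5 + 3 + 3 + 3 + digits_total(5)
= 5 + 3 + 3 + 3 + 5 + digits_total(0)
= 5 + 3 + 3 + 3 + 5 + 0
= 19


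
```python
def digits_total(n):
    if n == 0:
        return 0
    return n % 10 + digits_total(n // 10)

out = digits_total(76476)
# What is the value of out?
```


digits_total(76476)
= 6 + digits_total(7647)
= 6 + 7 + digits_total(764)
= 6 + 7 + 4 + digits_total(76)
= 6 + 7 + 4 + 6 + digits_total(7)
= 6 + 7 + 4 + 6 + 7 + digits_total(0)
= 6 + 7 + 4 + 6 + 7 + 0
= 30


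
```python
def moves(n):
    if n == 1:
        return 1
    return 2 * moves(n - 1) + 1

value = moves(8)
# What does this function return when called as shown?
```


moves(8)
= 2 * moves(7) + 1
= 2 * (2 * moves(6) + 1) + 1
= 2 * (2 * (2 * moves(5) + 1) + 1) + 1
= 2 * (2 * (2 * (2 * moves(4) + 1) + 1) + 1) + 1
= 2 * (2 * (2 * (2 * (2 * moves(3) + 1) + 1) + 1) + 1) + 1
= 2 * (2 * (2 * (2 * (2 * (2 * moves(2) + 1) + 1) + 1) + 1) + 1) + 1
= 2 * (2 * (2 * (2 * (2 * (2 * (2 * moves(1) + 1) + 1) + 1) + 1) + 1) + 1) + 1
Now compute bottom-up:
moves(1) = 1
moves(2) = 2 * 1 + 1 = 3
moves(3) = 2 * 3 + 1 = 7
moves(4) = 2 * 7 + 1 = 15
moves(5) = 2 * 15 + 1 = 31
moves(6) = 2 * 31 + 1 = 63
moves(7) = 2 * 63 + 1 = 127
moves(8) = 2 * 127 + 1 = 255
= 255


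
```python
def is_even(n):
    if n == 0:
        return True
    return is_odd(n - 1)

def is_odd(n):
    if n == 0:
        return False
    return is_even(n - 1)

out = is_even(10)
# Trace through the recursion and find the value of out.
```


is_even(10)
= is_odd(9)
= is_even(8)
= is_odd(7)
= is_even(6)
= is_odd(5)
= is_even(4)
= is_odd(3)
= is_even(2)
= is_odd(1)
= is_even(0)
n == 0: return True
= True


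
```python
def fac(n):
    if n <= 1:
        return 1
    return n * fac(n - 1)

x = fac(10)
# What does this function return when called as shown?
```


fac(10)
= 10 * fac(9)
= 10 * 9 * fac(8)
= 10 * 9 * 8 * fac(7)
= 10 * 9 * 8 * 7 * fac(6)
= 10 * 9 * 8 * 7 * 6 * fac(5)
= 10 * 9 * 8 * 7 * 6 * 5 * fac(4)
= 10 * 9 * 8 * 7 * 6 * 5 * 4 * fac(3)
= 10 * 9 * 8 * 7 * 6 * 5 * 4 * 3 * fac(2)
= 10 * 9 * 8 * 7 * 6 * 5 * 4 * 3 * 2 * fac(1)
= 10 * 9 * 8 * 7 * 6 * 5 * 4 * 3 * 2 * 1
= 3628800


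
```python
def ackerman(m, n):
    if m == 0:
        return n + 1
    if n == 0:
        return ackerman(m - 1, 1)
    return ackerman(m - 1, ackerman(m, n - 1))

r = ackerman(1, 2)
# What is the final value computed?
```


ackerman(1, 2)
= ackerman(0, ackerman(1, 1))
First compute ackerman(1, 1) = 3
= ackerman(0, 3)
= 4


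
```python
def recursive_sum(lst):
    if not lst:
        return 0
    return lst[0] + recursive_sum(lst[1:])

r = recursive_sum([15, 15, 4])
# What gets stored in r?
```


recursive_sum([15, 15, 4])
= 15 + recursive_sum([15, 4])
= 15 + 15 + recursive_sum([4])
= 15 + 15 + 4 + recursive_sum([])
= 15 + 15 + 4 + 0
= 34


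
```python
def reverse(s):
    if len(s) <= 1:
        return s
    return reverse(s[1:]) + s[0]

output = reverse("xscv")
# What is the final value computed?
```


reverse("xscv")
= reverse("scv") + "x"
= reverse("cv") + "s" + "x"
= reverse("v") + "c" + "s" + "x"
= "v" + "c" + "s" + "x"
= "vcsx"


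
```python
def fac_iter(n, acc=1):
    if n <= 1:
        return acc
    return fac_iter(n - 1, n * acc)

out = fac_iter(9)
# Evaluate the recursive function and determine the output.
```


fac_iter(9, 1)
= fac_iter(8, 9 * 1) = fac_iter(8, 9)
= fac_iter(7, 8 * 9) = fac_iter(7, 72)
= fac_iter(6, 7 * 72) = fac_iter(6, 504)
= fac_iter(5, 6 * 504) = fac_iter(5, 3024)
= fac_iter(4, 5 * 3024) = fac_iter(4, 15120)
= fac_iter(3, 4 * 15120) = fac_iter(3, 60480)
= fac_iter(2, 3 * 60480) = fac_iter(2, 181440)
= fac_iter(1, 2 * 181440) = fac_iter(1, 362880)
n <= 1, return acc = 362880


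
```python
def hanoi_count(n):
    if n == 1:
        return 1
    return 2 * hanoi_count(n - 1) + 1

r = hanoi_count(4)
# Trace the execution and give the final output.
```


hanoi_count(4)
= 2 * hanoi_count(3) + 1
= 2 * (2 * hanoi_count(2) + 1) + 1
= 2 * (2 * (2 * hanoi_count(1) + 1) + 1) + 1
Now compute bottom-up:
hanoi_count(1) = 1
hanoi_count(2) = 2 * 1 + 1 = 3
hanoi_count(3) = 2 * 3 + 1 = 7
hanoi_count(4) = 2 * 7 + 1 = 15
= 15


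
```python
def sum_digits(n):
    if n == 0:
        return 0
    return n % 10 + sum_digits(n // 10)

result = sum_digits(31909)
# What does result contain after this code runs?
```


sum_digits(31909)
= 9 + sum_digits(3190)
= 9 + 0 + sum_digits(319)
= 9 + 0 + 9 + sum_digits(31)
= 9 + 0 + 9 + 1 + sum_digits(3)
= 9 + 0 + 9 + 1 + 3 + sum_digits(0)
= 9 + 0 + 9 + 1 + 3 + 0
= 22


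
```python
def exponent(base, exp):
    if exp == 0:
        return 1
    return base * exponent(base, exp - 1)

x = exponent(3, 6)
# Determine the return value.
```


exponent(3, 6)
= 3 * exponent(3, 5)
= 3 * 3 * exponent(3, 4)
= 3 * 3 * 3 * exponent(3, 3)
= 3 * 3 * 3 * 3 * exponent(3, 2)
= 3 * 3 * 3 * 3 * 3 * exponent(3, 1)
= 3 * 3 * 3 * 3 * 3 * 3 * exponent(3, 0)
= 3 * 3 * 3 * 3 * 3 * 3 * 1
= 729


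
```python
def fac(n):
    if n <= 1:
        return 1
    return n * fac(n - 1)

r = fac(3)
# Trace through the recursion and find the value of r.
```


fac(3)
= 3 * fac(2)
= 3 * 2 * fac(1)
= 3 * 2 * 1
= 6


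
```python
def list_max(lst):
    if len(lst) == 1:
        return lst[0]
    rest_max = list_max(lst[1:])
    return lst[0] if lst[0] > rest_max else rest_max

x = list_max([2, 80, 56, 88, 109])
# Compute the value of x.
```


list_max([2, 80, 56, 88, 109])
= compare 2 with list_max([80, 56, 88, 109])
= compare 80 with list_max([56, 88, 109])
= compare 56 with list_max([88, 109])
= compare 88 with list_max([109])
Base: list_max([109]) = 109
compare 88 with 109: max = 109
compare 56 with 109: max = 109
compare 80 with 109: max = 109
compare 2 with 109: max = 109
= 109


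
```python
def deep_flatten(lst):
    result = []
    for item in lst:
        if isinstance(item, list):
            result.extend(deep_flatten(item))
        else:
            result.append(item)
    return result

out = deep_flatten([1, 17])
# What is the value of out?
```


deep_flatten([1, 17])
Processing each element:
  1 is not a list -> append 1
  17 is not a list -> append 17
= [1, 17]


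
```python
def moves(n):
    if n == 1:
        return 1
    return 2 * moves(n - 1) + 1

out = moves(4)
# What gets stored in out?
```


moves(4)
= 2 * moves(3) + 1
= 2 * (2 * moves(2) + 1) + 1
= 2 * (2 * (2 * moves(1) + 1) + 1) + 1
Now compute bottom-up:
moves(1) = 1
moves(2) = 2 * 1 + 1 = 3
moves(3) = 2 * 3 + 1 = 7
moves(4) = 2 * 7 + 1 = 15
= 15


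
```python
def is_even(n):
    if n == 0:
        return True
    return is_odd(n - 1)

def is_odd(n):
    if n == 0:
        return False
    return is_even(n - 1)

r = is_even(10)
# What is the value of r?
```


is_even(10)
= is_odd(9)
= is_even(8)
= is_odd(7)
= is_even(6)
= is_odd(5)
= is_even(4)
= is_odd(3)
= is_even(2)
= is_odd(1)
= is_even(0)
n == 0: return True
= True


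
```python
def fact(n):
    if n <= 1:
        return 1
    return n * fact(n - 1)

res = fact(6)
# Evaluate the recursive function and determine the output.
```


fact(6)
= 6 * fact(5)
= 6 * 5 * fact(4)
= 6 * 5 * 4 * fact(3)
= 6 * 5 * 4 * 3 * fact(2)
= 6 * 5 * 4 * 3 * 2 * fact(1)
= 6 * 5 * 4 * 3 * 2 * 1
= 720


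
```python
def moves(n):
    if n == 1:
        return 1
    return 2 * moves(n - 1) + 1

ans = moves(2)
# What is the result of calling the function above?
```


moves(2)
= 2 * moves(1) + 1
Now compute bottom-up:
moves(1) = 1
moves(2) = 2 * 1 + 1 = 3
= 3


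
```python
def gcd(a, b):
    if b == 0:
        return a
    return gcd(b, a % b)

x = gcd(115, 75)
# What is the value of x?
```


gcd(115, 75)
= gcd(75, 115 % 75) = gcd(75, 40)
= gcd(40, 75 % 40) = gcd(40, 35)
= gcd(35, 40 % 35) = gcd(35, 5)
= gcd(5, 35 % 5) = gcd(5, 0)
b == 0, return a = 5


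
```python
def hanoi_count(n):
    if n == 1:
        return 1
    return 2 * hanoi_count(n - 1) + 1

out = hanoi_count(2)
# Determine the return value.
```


hanoi_count(2)
= 2 * hanoi_count(1) + 1
Now compute bottom-up:
hanoi_count(1) = 1
hanoi_count(2) = 2 * 1 + 1 = 3
= 3


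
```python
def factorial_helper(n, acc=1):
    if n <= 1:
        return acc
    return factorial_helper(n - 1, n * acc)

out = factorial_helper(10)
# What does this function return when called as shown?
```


factorial_helper(10, 1)
= factorial_helper(9, 10 * 1) = factorial_helper(9, 10)
= factorial_helper(8, 9 * 10) = factorial_helper(8, 90)
= factorial_helper(7, 8 * 90) = factorial_helper(7, 720)
= factorial_helper(6, 7 * 720) = factorial_helper(6, 5040)
= factorial_helper(5, 6 * 5040) = factorial_helper(5, 30240)
= factorial_helper(4, 5 * 30240) = factorial_helper(4, 151200)
= factorial_helper(3, 4 * 151200) = factorial_helper(3, 604800)
= factorial_helper(2, 3 * 604800) = factorial_helper(2, 1814400)
= factorial_helper(1, 2 * 1814400) = factorial_helper(1, 3628800)
n <= 1, return acc = 3628800


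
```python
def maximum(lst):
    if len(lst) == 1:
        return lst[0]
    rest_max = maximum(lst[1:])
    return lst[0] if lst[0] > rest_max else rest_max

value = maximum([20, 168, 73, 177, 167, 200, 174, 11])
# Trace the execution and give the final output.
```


maximum([20, 168, 73, 177, 167, 200, 174, 11])
= compare 20 with maximum([168, 73, 177, 167, 200, 174, 11])
= compare 168 with maximum([73, 177, 167, 200, 174, 11])
= compare 73 with maximum([177, 167, 200, 174, 11])
= compare 177 with maximum([167, 200, 174, 11])
= compare 167 with maximum([200, 174, 11])
= compare 200 with maximum([174, 11])
= compare 174 with maximum([11])
Base: maximum([11]) = 11
compare 174 with 11: max = 174
compare 200 with 174: max = 200
compare 167 with 200: max = 200
compare 177 with 200: max = 200
compare 73 with 200: max = 200
compare 168 with 200: max = 200
compare 20 with 200: max = 200
= 200


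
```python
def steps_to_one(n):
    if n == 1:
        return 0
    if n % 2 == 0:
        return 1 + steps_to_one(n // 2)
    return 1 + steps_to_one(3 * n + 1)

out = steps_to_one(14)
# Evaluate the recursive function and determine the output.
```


steps_to_one(14)
14 is even -> steps_to_one(7)
7 is odd -> 3*7+1 = 22 -> steps_to_one(22)
22 is even -> steps_to_one(11)
11 is odd -> 3*11+1 = 34 -> steps_to_one(34)
34 is even -> steps_to_one(17)
17 is odd -> 3*17+1 = 52 -> steps_to_one(52)
52 is even -> steps_to_one(26)
26 is even -> steps_to_one(13)
13 is odd -> 3*13+1 = 40 -> steps_to_one(40)
40 is even -> steps_to_one(20)
20 is even -> steps_to_one(10)
10 is even -> steps_to_one(5)
5 is odd -> 3*5+1 = 16 -> steps_to_one(16)
16 is even -> steps_to_one(8)
8 is even -> steps_to_one(4)
4 is even -> steps_to_one(2)
2 is even -> steps_to_one(1)
Reached 1 after 17 steps
= 17


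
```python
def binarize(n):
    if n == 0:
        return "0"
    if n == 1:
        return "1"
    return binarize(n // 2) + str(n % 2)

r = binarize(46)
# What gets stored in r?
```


binarize(46)
= binarize(23) + "0"
= binarize(11) + "1" + "0"
= binarize(5) + "1" + "1" + "0"
= binarize(2) + "1" + "1" + "1" + "0"
= binarize(1) + "0" + "1" + "1" + "1" + "0"
= "1" + "0" + "1" + "1" + "1" + "0"
= "101110"


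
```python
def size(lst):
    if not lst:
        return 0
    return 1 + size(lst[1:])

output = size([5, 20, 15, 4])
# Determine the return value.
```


size([5, 20, 15, 4])
= 1 + size([20, 15, 4])
= 1 + 1 + size([15, 4])
= 1 + 1 + 1 + size([4])
= 1 + 1 + 1 + 1 + size([])
= 1 + 1 + 1 + 1 + 0
= 4


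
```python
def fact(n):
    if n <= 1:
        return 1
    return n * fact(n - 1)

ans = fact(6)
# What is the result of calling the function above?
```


fact(6)
= 6 * fact(5)
= 6 * 5 * fact(4)
= 6 * 5 * 4 * fact(3)
= 6 * 5 * 4 * 3 * fact(2)
= 6 * 5 * 4 * 3 * 2 * fact(1)
= 6 * 5 * 4 * 3 * 2 * 1
= 720


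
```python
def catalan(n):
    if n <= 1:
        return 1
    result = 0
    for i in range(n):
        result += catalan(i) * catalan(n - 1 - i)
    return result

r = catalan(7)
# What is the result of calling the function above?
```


catalan(7)
= sum of catalan(i) * catalan(7-1-i) for i in 0..6
First compute sub-values bottom-up:
  catalan(0) = 1, catalan(1) = 1
  catalan(2) = 1*1 + 1*1 = 2
  catalan(3) = 1*2 + 1*1 + 2*1 = 5
  catalan(4) = 1*5 + 1*2 + 2*1 + 5*1 = 14
  catalan(5) = 1*14 + 1*5 + 2*2 + 5*1 + 14*1 = 42
  catalan(6) = 1*42 + 1*14 + 2*5 + 5*2 + 14*1 + 42*1 = 132
Now catalan(7):
  catalan(0)*catalan(6) = 1*132 = 132
  catalan(1)*catalan(5) = 1*42 = 42
  catalan(2)*catalan(4) = 2*14 = 28
  catalan(3)*catalan(3) = 5*5 = 25
  catalan(4)*catalan(2) = 14*2 = 28
  catalan(5)*catalan(1) = 42*1 = 42
  catalan(6)*catalan(0) = 132*1 = 132
= 132 + 42 + 28 + 25 + 28 + 42 + 132
= 429


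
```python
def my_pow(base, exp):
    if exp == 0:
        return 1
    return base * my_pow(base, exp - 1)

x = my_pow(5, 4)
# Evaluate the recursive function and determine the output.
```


my_pow(5, 4)
= 5 * my_pow(5, 3)
= 5 * 5 * my_pow(5, 2)
= 5 * 5 * 5 * my_pow(5, 1)
= 5 * 5 * 5 * 5 * my_pow(5, 0)
= 5 * 5 * 5 * 5 * 1
= 625


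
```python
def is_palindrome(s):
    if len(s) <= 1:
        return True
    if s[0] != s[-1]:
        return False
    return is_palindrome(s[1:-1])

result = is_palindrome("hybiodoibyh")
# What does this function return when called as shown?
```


is_palindrome("hybiodoibyh")
"hybiodoibyh": s[0]='h' == s[-1]='h' -> is_palindrome("ybiodoiby")
"ybiodoiby": s[0]='y' == s[-1]='y' -> is_palindrome("biodoib")
"biodoib": s[0]='b' == s[-1]='b' -> is_palindrome("iodoi")
"iodoi": s[0]='i' == s[-1]='i' -> is_palindrome("odo")
"odo": s[0]='o' == s[-1]='o' -> is_palindrome("d")
"d": len <= 1 -> True
= True


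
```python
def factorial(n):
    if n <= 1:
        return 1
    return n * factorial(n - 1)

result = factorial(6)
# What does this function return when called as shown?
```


factorial(6)
= 6 * factorial(5)
= 6 * 5 * factorial(4)
= 6 * 5 * 4 * factorial(3)
= 6 * 5 * 4 * 3 * factorial(2)
= 6 * 5 * 4 * 3 * 2 * factorial(1)
= 6 * 5 * 4 * 3 * 2 * 1
= 720


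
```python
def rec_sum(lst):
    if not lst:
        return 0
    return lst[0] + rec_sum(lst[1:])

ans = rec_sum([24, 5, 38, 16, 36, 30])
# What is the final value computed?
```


rec_sum([24, 5, 38, 16, 36, 30])
= 24 + rec_sum([5, 38, 16, 36, 30])
= 24 + 5 + rec_sum([38, 16, 36, 30])
= 24 + 5 + 38 + rec_sum([16, 36, 30])
= 24 + 5 + 38 + 16 + rec_sum([36, 30])
= 24 + 5 + 38 + 16 + 36 + rec_sum([30])
= 24 + 5 + 38 + 16 + 36 + 30 + rec_sum([])
= 24 + 5 + 38 + 16 + 36 + 30 + 0
= 149


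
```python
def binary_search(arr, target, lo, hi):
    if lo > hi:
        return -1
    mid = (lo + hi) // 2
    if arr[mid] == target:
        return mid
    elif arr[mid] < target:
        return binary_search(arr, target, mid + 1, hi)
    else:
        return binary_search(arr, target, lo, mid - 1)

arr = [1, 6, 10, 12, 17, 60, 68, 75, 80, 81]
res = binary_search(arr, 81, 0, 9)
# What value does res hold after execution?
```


binary_search(arr, 81, 0, 9)
lo=0, hi=9, mid=4, arr[mid]=17
17 < 81, search right half
lo=5, hi=9, mid=7, arr[mid]=75
75 < 81, search right half
lo=8, hi=9, mid=8, arr[mid]=80
80 < 81, search right half
lo=9, hi=9, mid=9, arr[mid]=81
arr[9] == 81, found at index 9
= 9


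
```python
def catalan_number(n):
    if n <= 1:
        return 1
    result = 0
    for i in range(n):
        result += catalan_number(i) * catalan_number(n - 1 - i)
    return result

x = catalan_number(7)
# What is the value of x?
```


catalan_number(7)
= sum of catalan_number(i) * catalan_number(7-1-i) for i in 0..6
First compute sub-values bottom-up:
  catalan_number(0) = 1, catalan_number(1) = 1
  catalan_number(2) = 1*1 + 1*1 = 2
  catalan_number(3) = 1*2 + 1*1 + 2*1 = 5
  catalan_number(4) = 1*5 + 1*2 + 2*1 + 5*1 = 14
  catalan_number(5) = 1*14 + 1*5 + 2*2 + 5*1 + 14*1 = 42
  catalan_number(6) = 1*42 + 1*14 + 2*5 + 5*2 + 14*1 + 42*1 = 132
Now catalan_number(7):
  catalan_number(0)*catalan_number(6) = 1*132 = 132
  catalan_number(1)*catalan_number(5) = 1*42 = 42
  catalan_number(2)*catalan_number(4) = 2*14 = 28
  catalan_number(3)*catalan_number(3) = 5*5 = 25
  catalan_number(4)*catalan_number(2) = 14*2 = 28
  catalan_number(5)*catalan_number(1) = 42*1 = 42
  catalan_number(6)*catalan_number(0) = 132*1 = 132
= 132 + 42 + 28 + 25 + 28 + 42 + 132
= 429


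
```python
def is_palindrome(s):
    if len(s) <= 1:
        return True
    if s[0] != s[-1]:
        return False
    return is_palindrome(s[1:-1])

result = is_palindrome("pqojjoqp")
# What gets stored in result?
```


is_palindrome("pqojjoqp")
"pqojjoqp": s[0]='p' == s[-1]='p' -> is_palindrome("qojjoq")
"qojjoq": s[0]='q' == s[-1]='q' -> is_palindrome("ojjo")
"ojjo": s[0]='o' == s[-1]='o' -> is_palindrome("jj")
"jj": s[0]='j' == s[-1]='j' -> is_palindrome("")
"": len <= 1 -> True
= True


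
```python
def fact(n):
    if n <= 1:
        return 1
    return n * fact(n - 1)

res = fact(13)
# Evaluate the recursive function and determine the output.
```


fact(13)
= 13 * fact(12)
= 13 * 12 * fact(11)
= 13 * 12 * 11 * fact(10)
= 13 * 12 * 11 * 10 * fact(9)
= 13 * 12 * 11 * 10 * 9 * fact(8)
= 13 * 12 * 11 * 10 * 9 * 8 * fact(7)
= 13 * 12 * 11 * 10 * 9 * 8 * 7 * fact(6)
= 13 * 12 * 11 * 10 * 9 * 8 * 7 * 6 * fact(5)
= 13 * 12 * 11 * 10 * 9 * 8 * 7 * 6 * 5 * fact(4)
= 13 * 12 * 11 * 10 * 9 * 8 * 7 * 6 * 5 * 4 * fact(3)
= 13 * 12 * 11 * 10 * 9 * 8 * 7 * 6 * 5 * 4 * 3 * fact(2)
= 13 * 12 * 11 * 10 * 9 * 8 * 7 * 6 * 5 * 4 * 3 * 2 * fact(1)
= 13 * 12 * 11 * 10 * 9 * 8 * 7 * 6 * 5 * 4 * 3 * 2 * 1
= 6227020800


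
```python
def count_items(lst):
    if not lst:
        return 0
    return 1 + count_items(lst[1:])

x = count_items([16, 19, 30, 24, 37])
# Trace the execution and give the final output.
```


count_items([16, 19, 30, 24, 37])
= 1 + count_items([19, 30, 24, 37])
= 1 + 1 + count_items([30, 24, 37])
= 1 + 1 + 1 + count_items([24, 37])
= 1 + 1 + 1 + 1 + count_items([37])
= 1 + 1 + 1 + 1 + 1 + count_items([])
= 1 + 1 + 1 + 1 + 1 + 0
= 5
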